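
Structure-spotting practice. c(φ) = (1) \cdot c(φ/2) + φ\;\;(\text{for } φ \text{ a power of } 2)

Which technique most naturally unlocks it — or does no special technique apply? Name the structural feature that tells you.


Technique: the master substitution — treat m = log base 2 of φ as the new clock: one recursion step advances m by one while φ scales by 2.


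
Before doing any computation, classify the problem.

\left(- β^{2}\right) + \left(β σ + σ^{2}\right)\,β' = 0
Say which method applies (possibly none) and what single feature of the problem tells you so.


Diagnosis: the homogeneous substitution — the slope is degree-zero homogeneous: the ratio substitution v = β/σ collapses it. A Bernoulli-style rewrite — possibly after exchanging which variable is treated as dependent — would work as well; the homogeneous substitution is the more immediate reading here.


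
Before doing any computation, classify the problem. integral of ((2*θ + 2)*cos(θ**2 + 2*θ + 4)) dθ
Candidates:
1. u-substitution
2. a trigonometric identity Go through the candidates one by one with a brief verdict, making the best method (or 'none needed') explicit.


Verdict: u-substitution — gathered as a product, the integrand carries the factor 2*θ + 2 — up to a constant, the derivative of the inner expression θ**2 + 2*θ + 4 — so u = θ**2 + 2*θ + 4 collapses the integral.
- u-substitution — applies; the problem has the shape this method handles.
- a trigonometric identity — no identity rewrites this into an easier trigonometric form.


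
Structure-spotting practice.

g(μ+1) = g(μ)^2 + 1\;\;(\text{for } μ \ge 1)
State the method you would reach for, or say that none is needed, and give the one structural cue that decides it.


Diagnosis: no special technique — the recurrence is nonlinear in the sequence terms; no linear-recurrence method fits it as written — one iterates or studies it directly.


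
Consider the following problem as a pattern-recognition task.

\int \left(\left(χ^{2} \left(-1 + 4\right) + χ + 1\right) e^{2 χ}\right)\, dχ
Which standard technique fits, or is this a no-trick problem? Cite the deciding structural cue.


Best approach: integration by parts — a polynomial (χ^{2} \left(-1 + 4\right) + χ + 1) against the kernel e^{2 χ} is the signature bounded-ladder case for integration by parts.


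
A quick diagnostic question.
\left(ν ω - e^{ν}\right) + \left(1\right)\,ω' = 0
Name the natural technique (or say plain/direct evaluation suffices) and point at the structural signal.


Best approach: a linear integrating factor — the unknown enters only to the first power against a nonzero forcing term — the integrating-factor template applies directly.


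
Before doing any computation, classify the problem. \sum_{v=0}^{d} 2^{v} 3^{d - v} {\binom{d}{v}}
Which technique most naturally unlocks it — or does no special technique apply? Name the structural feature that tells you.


Verdict: the binomial theorem — {\binom{d}{v}} weighting matched powers of 2 and 3 is the expanded form of (2 + 3)^d — fold it back up.


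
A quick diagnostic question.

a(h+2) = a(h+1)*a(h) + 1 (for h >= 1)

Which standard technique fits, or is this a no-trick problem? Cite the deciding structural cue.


Diagnosis: no special technique — no ansatz, no master substitution, no summation factor survives the nonlinearity here.


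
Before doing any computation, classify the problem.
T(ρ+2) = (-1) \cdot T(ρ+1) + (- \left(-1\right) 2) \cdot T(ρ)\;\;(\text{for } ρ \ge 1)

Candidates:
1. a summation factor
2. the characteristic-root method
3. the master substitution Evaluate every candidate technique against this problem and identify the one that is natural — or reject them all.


Technique: the characteristic-root method — constant coefficients and linearity mean the ansatz r^ρ reduces it to solving the characteristic polynomial.
- a summation factor: the recurrence reaches back more than one step, outside the first-order family a summation factor normalizes.
- the characteristic-root method: yes, a natural case for it.
- the master substitution — the recursion shifts the index rather than dividing it.


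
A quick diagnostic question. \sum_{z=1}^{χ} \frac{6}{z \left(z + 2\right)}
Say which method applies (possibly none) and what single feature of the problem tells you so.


Best approach: telescoping — integer-spaced poles in \frac{6}{z \left(z + 2\right)} are the telescoping signature in disguise.


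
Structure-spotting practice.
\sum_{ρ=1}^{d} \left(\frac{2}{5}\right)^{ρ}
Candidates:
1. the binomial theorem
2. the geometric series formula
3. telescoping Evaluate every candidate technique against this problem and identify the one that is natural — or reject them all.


Technique: the geometric series formula — the ratio of consecutive terms is the constant \frac{2}{5}, independent of the index — a geometric sum.
- the binomial theorem: there is no pair of bases whose matched powers would reassemble into a single binomial power.
- the geometric series formula: a fit — the right tool for this form.
- telescoping: in the displayed form, no term reappears at a neighboring index to cancel against.


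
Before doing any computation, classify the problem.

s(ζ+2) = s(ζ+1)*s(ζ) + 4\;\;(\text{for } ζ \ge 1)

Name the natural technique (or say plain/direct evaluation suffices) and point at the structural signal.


Verdict: no special technique — the new term depends nonlinearly on the old ones, which disqualifies every superposition-based technique.


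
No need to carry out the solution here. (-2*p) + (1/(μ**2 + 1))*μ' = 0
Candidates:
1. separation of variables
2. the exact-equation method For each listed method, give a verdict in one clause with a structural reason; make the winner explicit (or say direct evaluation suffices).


Verdict: separation of variables — separating collects all μ-dependence with the derivative and leaves all p-dependence opposite: variables separate.
- separation of variables: applicable, and directly so.
- the exact-equation method — the cross-partial test holds only vacuously — each coefficient lives in its own variable, so the exactness machinery reads no structure the split form does not already show.


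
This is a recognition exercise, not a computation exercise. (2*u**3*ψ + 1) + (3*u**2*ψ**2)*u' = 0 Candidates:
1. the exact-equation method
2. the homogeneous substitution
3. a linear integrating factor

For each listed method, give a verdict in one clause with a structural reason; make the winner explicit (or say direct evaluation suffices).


Best approach: the exact-equation method — because the two cross partials coincide, the form is conservative as written — recover its potential in (ψ, u).
- the exact-equation method — applicable, and directly so.
- the homogeneous substitution: the ratio substitution does not collapse this equation.
- a linear integrating factor — the unknown enters nonlinearly (through a power, a denominator, or a transcendental function), which the linear integrating-factor recipe cannot absorb as-is — any repair would come from a preliminary substitution, not the factor.


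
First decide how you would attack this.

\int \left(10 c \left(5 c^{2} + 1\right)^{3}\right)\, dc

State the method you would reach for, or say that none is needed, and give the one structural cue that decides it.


Diagnosis: u-substitution — spotting that 10 c is a constant multiple of the derivative of 5 c^{2} + 1 is the key observation — substitute u = 5 c^{2} + 1 and the integral becomes one-dimensional in u. Brute-force expansion works too — the substitution sees the structure instead of grinding through terms.


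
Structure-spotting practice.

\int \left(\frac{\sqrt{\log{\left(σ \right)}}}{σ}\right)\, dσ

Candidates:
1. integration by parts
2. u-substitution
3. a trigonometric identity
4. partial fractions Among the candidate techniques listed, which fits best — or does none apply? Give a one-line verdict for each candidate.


Best approach: u-substitution — the only nontrivial dependence routes through \log{\left(σ \right)}, whose derivative supplies the leftover factor up to a constant multiple — u = \log{\left(σ \right)} flattens it.
- integration by parts: the nonconstant-polynomial-times-standard-kernel pattern (an exp, sine, cosine, or logarithm partner) is absent.
- u-substitution — applies; the problem has the shape this method handles.
- a trigonometric identity — there is no trigonometric structure at all — the integrand carries no sine or cosine to rewrite.
- partial fractions — the expression is not a ratio of polynomials that decomposes further.


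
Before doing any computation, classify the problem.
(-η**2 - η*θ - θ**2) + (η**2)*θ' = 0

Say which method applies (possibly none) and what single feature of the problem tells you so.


Verdict: the homogeneous substitution — scaling η and θ together leaves the slope fixed — it depends only on θ/η, so substitute the ratio.


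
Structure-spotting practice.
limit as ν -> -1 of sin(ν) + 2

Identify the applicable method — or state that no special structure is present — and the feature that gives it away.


Technique: no special technique — nothing blocks direct substitution at -1: plug in and finish.


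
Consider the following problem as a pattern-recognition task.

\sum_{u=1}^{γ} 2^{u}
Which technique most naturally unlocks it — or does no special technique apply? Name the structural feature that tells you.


Verdict: the geometric series formula — each term is 2 times the previous one, so the geometric-series formula applies directly.


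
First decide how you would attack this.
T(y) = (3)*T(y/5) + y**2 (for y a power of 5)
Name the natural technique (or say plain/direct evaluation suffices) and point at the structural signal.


Diagnosis: the master substitution — the recursive call is at index y/5 rather than a shift, a divide-and-conquer shape — substituting y = 5^m linearizes it.


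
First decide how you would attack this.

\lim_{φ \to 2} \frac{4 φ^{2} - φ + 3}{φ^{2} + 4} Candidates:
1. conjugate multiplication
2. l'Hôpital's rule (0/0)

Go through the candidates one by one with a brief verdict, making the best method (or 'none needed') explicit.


Verdict: no special technique — no vanishing denominator and no indeterminate clash at the point — evaluation is immediate.
- conjugate multiplication: no difference of divergent radicals appears, so rationalizing has nothing to cancel.
- l'Hôpital's rule (0/0) — substituting the point produces a determinate value, not a 0 over 0 clash.


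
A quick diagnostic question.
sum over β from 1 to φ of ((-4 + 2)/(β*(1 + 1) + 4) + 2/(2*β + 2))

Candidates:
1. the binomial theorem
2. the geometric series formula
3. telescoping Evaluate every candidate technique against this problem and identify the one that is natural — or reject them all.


Technique: telescoping — each term adds 2/(2*β + 2) and subtracts the same expression advanced one index; that subtracted piece cancels against the next term's added copy — only the boundary terms survive.
- the binomial theorem: no binomial coefficients pair with matched powers.
- the geometric series formula — there is no constant term-to-term ratio.
- telescoping — yes — fits the structure here.


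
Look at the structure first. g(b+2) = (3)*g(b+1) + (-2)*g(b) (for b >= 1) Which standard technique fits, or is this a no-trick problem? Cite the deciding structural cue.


Best approach: the characteristic-root method — no index-dependence in the weights and nothing inhomogeneous: classic characteristic-equation setup.


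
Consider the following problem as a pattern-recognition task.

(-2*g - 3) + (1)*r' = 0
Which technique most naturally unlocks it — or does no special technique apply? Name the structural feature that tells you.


Diagnosis: no special technique — the slope is a pure function of g; integrate both sides and be done.


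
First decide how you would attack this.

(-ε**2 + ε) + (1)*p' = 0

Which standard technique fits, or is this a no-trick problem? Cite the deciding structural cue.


Verdict: no special technique — solved for the derivative, p never appears on the right — this is a direct integration in ε, not a differential-equations problem at heart.


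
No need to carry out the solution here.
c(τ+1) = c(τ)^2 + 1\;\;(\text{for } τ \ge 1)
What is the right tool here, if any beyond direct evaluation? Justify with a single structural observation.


Best approach: no special technique — each new value is a nonlinear function of earlier ones — scaling arguments and superposition both fail.


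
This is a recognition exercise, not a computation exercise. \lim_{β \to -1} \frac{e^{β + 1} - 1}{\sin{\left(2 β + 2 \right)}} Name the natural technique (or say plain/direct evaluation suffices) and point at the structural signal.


Best approach: l'Hôpital's rule (0/0) — both numerator and denominator vanish at -1: the genuine 0/0 indeterminate that l'Hôpital exists for. The standard small-argument limits would also carry it; the rule is the systematic route.


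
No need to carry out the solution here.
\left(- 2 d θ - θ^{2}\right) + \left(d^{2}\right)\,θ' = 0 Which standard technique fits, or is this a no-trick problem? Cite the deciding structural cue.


Diagnosis: the homogeneous substitution — scaling d and θ together leaves the slope fixed — it depends only on θ/d, so substitute the ratio. A Bernoulli substitution is a fair alternative on this equation directly; the homogeneous reading takes it as given.


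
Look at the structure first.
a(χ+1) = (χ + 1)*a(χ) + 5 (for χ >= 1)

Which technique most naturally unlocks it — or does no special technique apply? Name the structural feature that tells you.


Diagnosis: a summation factor — because the multiplier χ + 1 is index-dependent, divide through by its running product and sum the resulting differences.


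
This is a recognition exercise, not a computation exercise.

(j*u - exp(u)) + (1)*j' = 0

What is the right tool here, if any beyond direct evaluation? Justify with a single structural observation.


Best approach: a linear integrating factor — first power of j, nonzero forcing: the integrating-factor recipe applies verbatim with p = u.


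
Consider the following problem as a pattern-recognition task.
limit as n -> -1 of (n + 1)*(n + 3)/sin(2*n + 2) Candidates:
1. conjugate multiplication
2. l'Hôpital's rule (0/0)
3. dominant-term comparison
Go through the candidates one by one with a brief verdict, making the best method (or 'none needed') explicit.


Diagnosis: l'Hôpital's rule (0/0) — both numerator and denominator vanish at -1: the genuine 0/0 indeterminate that l'Hôpital exists for. One could equally expand both pieces locally and compare leading terms; the rule does that in one stroke.
- conjugate multiplication — there are no radicals in tension whose conjugate would simplify matters.
- l'Hôpital's rule (0/0) — yes — fits the structure here.
- dominant-term comparison — this limit is not decided by comparing leading-term growth at infinity.


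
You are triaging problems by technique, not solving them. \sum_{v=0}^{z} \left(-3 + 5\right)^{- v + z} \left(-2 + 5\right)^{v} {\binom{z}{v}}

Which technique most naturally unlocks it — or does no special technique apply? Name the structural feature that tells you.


Verdict: the binomial theorem — the summand is term v of a binomial expansion in (-2 + 5) and (-3 + 5); the whole sum is a single power.


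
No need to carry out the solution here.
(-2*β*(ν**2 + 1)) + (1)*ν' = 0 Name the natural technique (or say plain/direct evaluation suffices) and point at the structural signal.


Method: separation of variables — all dependence on the two variables factors apart, the defining separable shape.


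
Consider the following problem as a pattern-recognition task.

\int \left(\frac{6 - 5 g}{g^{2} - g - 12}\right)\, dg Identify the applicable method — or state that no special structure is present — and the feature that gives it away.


Diagnosis: partial fractions — rational integrand, reducible denominator g^{2} - g - 12: decompose first, integrate second.


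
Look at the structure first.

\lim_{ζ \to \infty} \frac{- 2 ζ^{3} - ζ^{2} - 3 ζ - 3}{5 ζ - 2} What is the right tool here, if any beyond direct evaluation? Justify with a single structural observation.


Diagnosis: dominant-term comparison — divide through by the highest power of ζ; every lower-order term dies and the dominant terms decide the limit. Differentiating the expression as a single quotient would eventually settle it as well; matching dominant growth settles it immediately.


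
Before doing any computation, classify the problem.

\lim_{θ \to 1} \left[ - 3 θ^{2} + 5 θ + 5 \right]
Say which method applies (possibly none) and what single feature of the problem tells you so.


Method: no special technique — nothing blocks direct substitution at 1: plug in and finish.


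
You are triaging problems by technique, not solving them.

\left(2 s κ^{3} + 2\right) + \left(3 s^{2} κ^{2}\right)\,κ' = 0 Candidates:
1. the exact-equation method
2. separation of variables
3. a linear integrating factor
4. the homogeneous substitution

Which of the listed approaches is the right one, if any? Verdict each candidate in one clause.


Method: the exact-equation method — the cross partial derivatives of 2 s κ^{3} + 2 and 3 s^{2} κ^{2} agree, so the left side is the total differential of one potential in s and κ.
- the exact-equation method: applicable, and directly so.
- separation of variables: no algebra isolates the independent variable on one side and the unknown on the other.
- a linear integrating factor — the unknown enters nonlinearly (through a power, a denominator, or a transcendental function), which the linear integrating-factor recipe cannot absorb as-is — any repair would come from a preliminary substitution, not the factor.
- the homogeneous substitution — the slope does not depend on the ratio of the variables alone.


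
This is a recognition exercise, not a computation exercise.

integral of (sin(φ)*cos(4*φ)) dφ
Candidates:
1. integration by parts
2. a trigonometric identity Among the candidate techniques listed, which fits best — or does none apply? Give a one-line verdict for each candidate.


Method: a trigonometric identity — distinct frequencies under one product (sin(φ)*cos(4*φ)): the product-to-sum identity is the systematic route to an integrable form.
- integration by parts — not the fit here: there is no polynomial factor to ladder down — parts can still close the trigonometric product by recursion, though the identity rewrite is the direct route.
- a trigonometric identity — yes — fits the structure here.


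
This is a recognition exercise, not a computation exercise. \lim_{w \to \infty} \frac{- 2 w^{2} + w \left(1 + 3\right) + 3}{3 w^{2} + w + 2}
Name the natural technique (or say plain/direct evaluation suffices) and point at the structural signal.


Method: dominant-term comparison — at large w only the top-degree terms survive; compare the leading terms and the limit falls out. Viewed as a single quotient this is an ∞/∞ form — an at-infinity application of l'Hôpital's rule would also resolve it; comparing leading growth reads the answer without differentiating.


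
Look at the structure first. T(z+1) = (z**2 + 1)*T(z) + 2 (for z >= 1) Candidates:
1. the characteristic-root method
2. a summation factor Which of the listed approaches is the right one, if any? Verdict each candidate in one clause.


Method: a summation factor — first-order, linear, moving coefficient z**2 + 1: the discrete analogue of an integrating factor handles it.
- the characteristic-root method — an index-dependent weight blocks the pure exponential ansatz.
- a summation factor: yes — fits the structure here.


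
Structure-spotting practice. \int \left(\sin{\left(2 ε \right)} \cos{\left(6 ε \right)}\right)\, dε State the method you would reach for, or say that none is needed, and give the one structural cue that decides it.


Diagnosis: a trigonometric identity — the product \sin{\left(2 ε \right)} \cos{\left(6 ε \right)} converts to a sum of single-frequency sinusoids via the product-to-sum identity.


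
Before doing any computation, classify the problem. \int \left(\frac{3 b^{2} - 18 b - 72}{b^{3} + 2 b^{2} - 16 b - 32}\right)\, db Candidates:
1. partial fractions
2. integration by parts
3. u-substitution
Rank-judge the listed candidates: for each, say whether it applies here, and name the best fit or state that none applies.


Verdict: partial fractions — the bottom, b^{3} + 2 b^{2} - 16 b - 32, comes apart into simple factors, and a proper rational function over split factors decomposes.
- partial fractions — applicable, and directly so.
- integration by parts — there is no nonconstant-polynomial-times-kernel split with an exp, sine, cosine (degree-1 argument), or logarithm partner.
- u-substitution: no subexpression of the integrand pairs with its own derivative as a factor — individual terms may offer their own substitutions, but any change of variable covering the whole integral would have to be constructed from outside the expression.


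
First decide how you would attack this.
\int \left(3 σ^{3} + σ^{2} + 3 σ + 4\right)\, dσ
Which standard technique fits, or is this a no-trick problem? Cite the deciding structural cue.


Diagnosis: no special technique — a term-by-term power-rule job in σ; no substitution or rearrangement earns its keep here.


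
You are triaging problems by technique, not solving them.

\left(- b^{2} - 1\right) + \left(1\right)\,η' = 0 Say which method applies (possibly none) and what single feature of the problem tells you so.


Best approach: no special technique — the slope is a pure function of b; integrate both sides and be done.


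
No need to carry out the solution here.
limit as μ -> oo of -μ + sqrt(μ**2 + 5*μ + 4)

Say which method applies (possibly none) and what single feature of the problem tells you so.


Verdict: conjugate multiplication — this difference gives up after one conjugate multiplication — the radical structure cancels against its conjugate.


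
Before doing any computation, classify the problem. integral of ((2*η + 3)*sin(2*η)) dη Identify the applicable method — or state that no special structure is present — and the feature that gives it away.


Diagnosis: integration by parts — a polynomial 2*η + 3 against the kernel sin(2*η) is the signature bounded-ladder case for integration by parts.


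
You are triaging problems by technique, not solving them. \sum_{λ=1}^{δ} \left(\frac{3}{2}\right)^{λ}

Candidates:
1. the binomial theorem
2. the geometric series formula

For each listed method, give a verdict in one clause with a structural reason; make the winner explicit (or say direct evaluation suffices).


Technique: the geometric series formula — the ratio of consecutive terms is the constant \frac{3}{2}, independent of the index — a geometric sum.
- the binomial theorem: there is no sum-raised-to-a-power identity hiding in these terms.
- the geometric series formula: yes, a natural case for it.


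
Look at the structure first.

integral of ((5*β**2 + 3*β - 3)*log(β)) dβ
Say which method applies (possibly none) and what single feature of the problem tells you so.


Diagnosis: integration by parts — choose u = log(β): one derivative turns the logarithm algebraic, and the remaining factor 5*β**2 + 3*β - 3 integrates term by term under the power rule.


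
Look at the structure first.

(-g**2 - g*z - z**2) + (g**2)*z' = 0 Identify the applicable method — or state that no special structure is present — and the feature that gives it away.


Best approach: the homogeneous substitution — the slope's numerator and denominator have matching total degree, so it depends only on z/g and the ratio substitution collapses it.


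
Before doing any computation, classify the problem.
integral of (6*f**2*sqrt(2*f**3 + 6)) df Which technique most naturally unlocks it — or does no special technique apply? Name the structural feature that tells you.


Technique: u-substitution — set u = 2*f**3 + 6: a constant multiple of its derivative, namely 6*f**2, is present as a factor once the integrand is collected, so the du is sitting there waiting.


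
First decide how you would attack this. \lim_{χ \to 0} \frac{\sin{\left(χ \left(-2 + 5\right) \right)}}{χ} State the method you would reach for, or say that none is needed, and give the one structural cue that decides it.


Best approach: l'Hôpital's rule (0/0) — substituting 0 gives 0 over 0; differentiate top and bottom once and re-evaluate. Known elementary limits would finish this too — the rule just bypasses the case analysis.


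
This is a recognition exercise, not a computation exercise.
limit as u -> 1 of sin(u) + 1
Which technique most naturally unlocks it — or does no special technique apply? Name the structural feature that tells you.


Verdict: no special technique — the function is continuous at 1; evaluation is itself the limit, no machinery required.


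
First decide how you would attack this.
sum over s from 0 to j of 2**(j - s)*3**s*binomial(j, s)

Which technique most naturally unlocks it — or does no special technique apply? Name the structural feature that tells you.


Verdict: the binomial theorem — terms weighting binomial(j, s) against matched powers of 3 and 2 reassemble into (3 + 2)^j by the binomial theorem.


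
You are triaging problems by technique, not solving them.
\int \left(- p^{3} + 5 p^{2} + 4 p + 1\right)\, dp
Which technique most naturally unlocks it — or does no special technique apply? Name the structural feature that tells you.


Method: no special technique — every term is a constant multiple of a power of p; term-wise power-rule integration needs no preliminary transformation.


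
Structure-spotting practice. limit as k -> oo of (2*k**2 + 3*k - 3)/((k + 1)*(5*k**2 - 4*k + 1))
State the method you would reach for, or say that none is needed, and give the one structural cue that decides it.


Method: dominant-term comparison — as k grows, only the highest-degree terms matter — compare leading terms and read the limit off. l'Hôpital's at-infinity variant applies to the expression viewed as a single quotient; the leading-term comparison is the direct route.


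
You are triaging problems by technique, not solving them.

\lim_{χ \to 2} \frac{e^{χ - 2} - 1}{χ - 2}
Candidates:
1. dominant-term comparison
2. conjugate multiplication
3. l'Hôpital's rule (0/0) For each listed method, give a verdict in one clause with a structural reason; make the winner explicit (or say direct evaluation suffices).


Diagnosis: l'Hôpital's rule (0/0) — the 0/0 form at 2 is the signature situation for l'Hôpital's rule. The standard small-argument limits would also carry it; the rule is the systematic route.
- dominant-term comparison: this limit is not decided by comparing leading-term growth at infinity.
- conjugate multiplication: there are no radicals in tension whose conjugate would simplify matters.
- l'Hôpital's rule (0/0): yes, a natural case for it.


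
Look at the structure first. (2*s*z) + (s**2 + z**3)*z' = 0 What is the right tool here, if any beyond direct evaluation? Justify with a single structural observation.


Diagnosis: the exact-equation method — the mixed-partials test passes for 2*s*z and s**2 + z**3, so a potential function exists as presented.


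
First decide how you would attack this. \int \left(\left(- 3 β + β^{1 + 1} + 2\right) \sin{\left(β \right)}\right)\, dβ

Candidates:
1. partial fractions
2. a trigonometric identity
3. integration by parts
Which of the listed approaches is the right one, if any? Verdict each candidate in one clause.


Method: integration by parts — (- 3 β + β^{1 + 1} + 2) dies after finitely many derivatives while \sin{\left(β \right)} cycles under integration — the tabular/parts setup.
- partial fractions: there is no rational-function structure to decompose.
- a trigonometric identity: there is no trigonometric structure whose rewriting would simplify the integrand.
- integration by parts — applicable, and directly so.


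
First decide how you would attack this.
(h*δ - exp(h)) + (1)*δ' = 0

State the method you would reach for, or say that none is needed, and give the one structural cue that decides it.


Diagnosis: a linear integrating factor — linear in the unknown with genuine forcing: multiply through by the exponential of the integrated coefficient and the left side closes into one derivative.


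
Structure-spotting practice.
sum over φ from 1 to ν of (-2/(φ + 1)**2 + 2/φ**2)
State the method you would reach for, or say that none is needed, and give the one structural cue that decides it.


Verdict: telescoping — the piece each term subtracts is 2/φ**2 advanced by one index, and it reappears with a plus sign leading the following term — the sum collapses to its boundary terms.


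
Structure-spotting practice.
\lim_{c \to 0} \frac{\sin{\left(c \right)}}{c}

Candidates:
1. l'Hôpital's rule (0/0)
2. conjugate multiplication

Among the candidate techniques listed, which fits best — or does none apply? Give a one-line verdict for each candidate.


Method: l'Hôpital's rule (0/0) — numerator and denominator both vanish at 0 — a genuine 0/0 form, which is exactly when l'Hôpital applies. The standard small-argument limits would also carry it; the rule is the systematic route.
- l'Hôpital's rule (0/0) — applicable, and directly so.
- conjugate multiplication: the conjugate move applies to radical differences, which this is not.


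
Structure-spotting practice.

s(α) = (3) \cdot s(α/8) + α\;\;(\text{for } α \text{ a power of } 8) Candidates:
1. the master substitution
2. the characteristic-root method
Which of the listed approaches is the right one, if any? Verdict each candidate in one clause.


Verdict: the master substitution — the argument shrinks by the factor 8, so measure the index on a logarithmic scale and the recursion becomes a shift.
- the master substitution: a fit — the right tool for this form.
- the characteristic-root method: a divided-index call is not the fixed-shift linear shape that characteristic roots solve.


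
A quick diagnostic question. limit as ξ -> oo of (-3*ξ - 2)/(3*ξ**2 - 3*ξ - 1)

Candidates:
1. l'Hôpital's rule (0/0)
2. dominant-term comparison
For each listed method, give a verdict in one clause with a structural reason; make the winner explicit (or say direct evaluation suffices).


Technique: dominant-term comparison — growth-rate triage: the leading powers of ξ decide the limit, everything else is noise.
- l'Hôpital's rule (0/0): no 0/0 form appears: written as one quotient, top and bottom both grow without bound, and the ratio is decided by their leading terms.
- dominant-term comparison — yes, a natural case for it.


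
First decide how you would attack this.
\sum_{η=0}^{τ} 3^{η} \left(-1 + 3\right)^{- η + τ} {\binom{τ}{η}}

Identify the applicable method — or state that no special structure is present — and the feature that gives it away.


Technique: the binomial theorem — {\binom{τ}{η}} weighting matched powers of 3 and (-1 + 3) is the expanded form of (3 + (-1 + 3))^τ — fold it back up.


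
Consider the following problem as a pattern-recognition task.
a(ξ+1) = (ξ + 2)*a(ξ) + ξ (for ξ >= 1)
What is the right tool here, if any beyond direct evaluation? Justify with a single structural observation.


Best approach: a summation factor — the coefficient ξ + 2 drifts with the index, so no fixed root exists; normalizing by the cumulative product telescopes it.


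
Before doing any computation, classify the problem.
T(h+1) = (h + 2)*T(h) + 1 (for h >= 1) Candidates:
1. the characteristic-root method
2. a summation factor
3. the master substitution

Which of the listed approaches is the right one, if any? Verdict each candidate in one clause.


Best approach: a summation factor — the coefficient h + 2 drifts with the index, so no fixed root exists; normalizing by the cumulative product telescopes it.
- the characteristic-root method: the coefficients change with the index, which the root method cannot absorb.
- a summation factor — yes, a natural case for it.
- the master substitution — the recursion steps by a constant offset, so exponential reindexing is pointless.


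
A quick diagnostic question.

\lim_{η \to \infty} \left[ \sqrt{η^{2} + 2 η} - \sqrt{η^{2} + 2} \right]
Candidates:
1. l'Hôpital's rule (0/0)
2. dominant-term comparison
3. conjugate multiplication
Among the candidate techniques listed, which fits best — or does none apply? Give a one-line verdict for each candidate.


Diagnosis: conjugate multiplication — both pieces blow up but their difference is finite; the conjugate trick rationalizes \sqrt{η^{2} + 2 η} - \sqrt{η^{2} + 2}.
- l'Hôpital's rule (0/0): substitution produces ∞ − ∞ rather than a vanishing quotient; the rule needs a 0/0 ratio to act on.
- dominant-term comparison: no ranking of term growth rates resolves the limit here.
- conjugate multiplication — applicable, and directly so.


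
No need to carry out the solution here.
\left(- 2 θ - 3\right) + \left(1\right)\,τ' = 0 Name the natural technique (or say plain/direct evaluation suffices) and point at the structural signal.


Diagnosis: no special technique — the slope is a function of θ alone, so integrate both sides directly.


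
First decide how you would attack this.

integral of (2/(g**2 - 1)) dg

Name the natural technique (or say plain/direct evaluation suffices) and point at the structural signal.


Best approach: partial fractions — break g**2 - 1 into its roots and the integral splits into logarithm-sized bites.


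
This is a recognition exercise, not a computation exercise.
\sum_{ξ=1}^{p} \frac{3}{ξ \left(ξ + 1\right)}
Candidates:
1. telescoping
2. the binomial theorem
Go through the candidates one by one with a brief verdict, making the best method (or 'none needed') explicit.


Diagnosis: telescoping — after splitting \frac{3}{ξ \left(ξ + 1\right)} into partial fractions, the pieces are shifted copies of one function and cancel telescopically.
- telescoping: applicable, and directly so.
- the binomial theorem — no binomial coefficients pair with matched powers.


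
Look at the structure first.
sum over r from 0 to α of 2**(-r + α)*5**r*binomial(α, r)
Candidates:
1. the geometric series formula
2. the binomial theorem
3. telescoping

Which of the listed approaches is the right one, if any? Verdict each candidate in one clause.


Diagnosis: the binomial theorem — terms weighting binomial(α, r) against matched powers of 5 and 2 reassemble into (5 + 2)^α by the binomial theorem.
- the geometric series formula: dividing successive terms gives an index-dependent quantity, not a constant.
- the binomial theorem — applies; the problem has the shape this method handles.
- telescoping — neither a shifted-difference shape nor integer-spaced poles are present.


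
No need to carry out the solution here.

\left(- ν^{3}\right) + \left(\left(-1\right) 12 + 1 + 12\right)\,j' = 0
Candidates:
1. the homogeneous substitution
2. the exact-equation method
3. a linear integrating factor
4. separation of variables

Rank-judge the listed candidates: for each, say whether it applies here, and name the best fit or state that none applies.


Best approach: no special technique — solved for the derivative, no j appears — this is antidifferentiation in ν wearing ODE clothing.
- the homogeneous substitution: the slope does not depend on the ratio of the variables alone.
- the exact-equation method: the unknown never enters the equation — exactness holds emptily, with nothing for the method to add.
- a linear integrating factor: with the unknown absent the integrating factor is a formality; direct integration is the working structure.
- separation of variables — with no unknown in the slope, separating variables is a formality — the equation integrates directly.


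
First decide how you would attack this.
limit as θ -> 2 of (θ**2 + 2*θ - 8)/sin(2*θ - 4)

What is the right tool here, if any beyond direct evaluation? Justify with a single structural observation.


Best approach: l'Hôpital's rule (0/0) — numerator and denominator both vanish at 2 — a genuine 0/0 form, which is exactly when l'Hôpital applies. The standard small-argument limits would also carry it; the rule is the systematic route.


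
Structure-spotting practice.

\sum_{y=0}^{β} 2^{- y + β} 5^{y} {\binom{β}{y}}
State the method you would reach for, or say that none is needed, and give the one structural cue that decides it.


Diagnosis: the binomial theorem — the summand is term y of a binomial expansion in 5 and 2; the whole sum is a single power.


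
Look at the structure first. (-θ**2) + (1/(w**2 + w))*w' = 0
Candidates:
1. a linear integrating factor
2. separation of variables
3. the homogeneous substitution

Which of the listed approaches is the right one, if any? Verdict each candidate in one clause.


Technique: separation of variables — one side of the product carries the independent variable, the other the unknown — the textbook separation shape. This doubles as a Bernoulli equation in the unknown as written; dividing and integrating works on it directly.
- a linear integrating factor: the unknown enters nonlinearly (through a power, a denominator, or a transcendental function), which the linear integrating-factor recipe cannot absorb as-is — any repair would come from a preliminary substitution, not the factor.
- separation of variables — yes, a natural case for it.
- the homogeneous substitution: solved for the derivative, the right side changes under joint scaling of the two variables.


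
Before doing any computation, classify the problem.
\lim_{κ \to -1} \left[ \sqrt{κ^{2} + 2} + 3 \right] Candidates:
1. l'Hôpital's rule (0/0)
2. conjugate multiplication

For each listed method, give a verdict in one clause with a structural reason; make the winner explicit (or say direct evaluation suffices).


Technique: no special technique — no denominator vanishes and nothing blows up at -1: direct substitution is the whole computation.
- l'Hôpital's rule (0/0) — substituting the point produces a determinate value, not a 0 over 0 clash.
- conjugate multiplication: multiplying by a conjugate would not remove any indeterminacy here.


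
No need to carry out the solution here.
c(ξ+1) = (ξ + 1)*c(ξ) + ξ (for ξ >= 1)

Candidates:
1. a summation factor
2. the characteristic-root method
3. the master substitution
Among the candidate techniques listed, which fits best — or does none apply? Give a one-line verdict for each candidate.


Technique: a summation factor — one-term recursion with variable weight ξ + 1 is solved by product normalization, not by root-finding.
- a summation factor — yes, a natural case for it.
- the characteristic-root method — an index-dependent weight blocks the pure exponential ansatz.
- the master substitution: there is no divide-the-index recursive argument.


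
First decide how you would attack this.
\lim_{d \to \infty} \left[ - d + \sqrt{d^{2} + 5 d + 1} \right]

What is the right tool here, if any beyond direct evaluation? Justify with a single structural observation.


Verdict: conjugate multiplication — an infinity-minus-infinity difference with a surviving radical — multiply by the conjugate to cancel the divergence.
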